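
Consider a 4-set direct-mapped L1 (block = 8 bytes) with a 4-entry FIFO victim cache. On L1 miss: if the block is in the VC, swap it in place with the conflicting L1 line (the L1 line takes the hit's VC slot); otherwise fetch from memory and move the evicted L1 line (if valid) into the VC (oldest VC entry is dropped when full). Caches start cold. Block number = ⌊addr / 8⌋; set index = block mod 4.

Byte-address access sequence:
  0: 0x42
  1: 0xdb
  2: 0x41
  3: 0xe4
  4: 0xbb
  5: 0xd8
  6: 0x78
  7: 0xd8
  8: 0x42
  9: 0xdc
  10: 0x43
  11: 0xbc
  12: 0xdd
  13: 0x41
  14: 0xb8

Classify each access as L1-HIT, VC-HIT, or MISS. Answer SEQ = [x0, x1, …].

SEQ = [MISS, MISS, L1-HIT, MISS, MISS, VC-HIT, MISS, VC-HIT, VC-HIT, L1-HIT, L1-HIT, VC-HIT, VC-HIT, L1-HIT, VC-HIT]

#0 0x42→b8/s0 MISS; vc=[]
#1 0xdb→b27/s3 MISS; vc=[]
#2 0x41→b8/s0 L1-HIT; vc=[]
#3 0xe4→b28/s0 MISS; vc=[8]
#4 0xbb→b23/s3 MISS; vc=[8,27]
#5 0xd8→b27/s3 VC-HIT; vc=[8,23]
#6 0x78→b15/s3 MISS; vc=[8,23,27]
#7 0xd8→b27/s3 VC-HIT; vc=[8,23,15]
#8 0x42→b8/s0 VC-HIT; vc=[28,23,15]
#9 0xdc→b27/s3 L1-HIT; vc=[28,23,15]
#10 0x43→b8/s0 L1-HIT; vc=[28,23,15]
#11 0xbc→b23/s3 VC-HIT; vc=[28,27,15]
#12 0xdd→b27/s3 VC-HIT; vc=[28,23,15]
#13 0x41→b8/s0 L1-HIT; vc=[28,23,15]
#14 0xb8→b23/s3 VC-HIT; vc=[28,27,15]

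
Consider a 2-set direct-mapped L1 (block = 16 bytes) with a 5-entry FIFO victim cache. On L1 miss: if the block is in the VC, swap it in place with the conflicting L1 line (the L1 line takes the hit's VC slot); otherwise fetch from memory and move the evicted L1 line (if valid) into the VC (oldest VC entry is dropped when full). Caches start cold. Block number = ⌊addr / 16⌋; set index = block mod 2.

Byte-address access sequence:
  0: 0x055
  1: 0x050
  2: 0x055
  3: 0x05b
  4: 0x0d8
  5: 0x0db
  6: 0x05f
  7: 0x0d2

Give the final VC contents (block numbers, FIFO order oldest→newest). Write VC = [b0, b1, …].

VC = [5]

  [0] addr=0x55 blk=5 s=1: MISS | VC []
  [1] addr=0x50 blk=5 s=1: L1-HIT | VC []
  [2] addr=0x55 blk=5 s=1: L1-HIT | VC []
  [3] addr=0x5b blk=5 s=1: L1-HIT | VC []
  [4] addr=0xd8 blk=13 s=1: MISS | VC [5]
  [5] addr=0xdb blk=13 s=1: L1-HIT | VC [5]
  [6] addr=0x5f blk=5 s=1: VC-HIT | VC [13]
  [7] addr=0xd2 blk=13 s=1: VC-HIT | VC [5]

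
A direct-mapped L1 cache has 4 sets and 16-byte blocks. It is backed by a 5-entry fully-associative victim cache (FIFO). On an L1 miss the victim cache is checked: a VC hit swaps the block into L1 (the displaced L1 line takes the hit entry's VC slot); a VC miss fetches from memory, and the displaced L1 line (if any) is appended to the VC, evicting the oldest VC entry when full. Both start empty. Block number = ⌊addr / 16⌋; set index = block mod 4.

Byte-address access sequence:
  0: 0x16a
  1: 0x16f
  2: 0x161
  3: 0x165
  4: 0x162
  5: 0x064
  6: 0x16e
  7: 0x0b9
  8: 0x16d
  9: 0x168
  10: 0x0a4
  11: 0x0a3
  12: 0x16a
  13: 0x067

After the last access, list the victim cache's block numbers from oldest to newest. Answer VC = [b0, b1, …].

0: 0x16a (blk 22, set 2) → MISS  vc=[]
1: 0x16f (blk 22, set 2) → L1-HIT  vc=[]
2: 0x161 (blk 22, set 2) → L1-HIT  vc=[]
3: 0x165 (blk 22, set 2) → L1-HIT  vc=[]
4: 0x162 (blk 22, set 2) → L1-HIT  vc=[]
5: 0x64 (blk 6, set 2) → MISS  vc=[22]
6: 0x16e (blk 22, set 2) → VC-HIT  vc=[6]
7: 0xb9 (blk 11, set 3) → MISS  vc=[6]
8: 0x16d (blk 22, set 2) → L1-HIT  vc=[6]
9: 0x168 (blk 22, set 2) → L1-HIT  vc=[6]
10: 0xa4 (blk 10, set 2) → MISS  vc=[6, 22]
11: 0xa3 (blk 10, set 2) → L1-HIT  vc=[6, 22]
12: 0x16a (blk 22, set 2) → VC-HIT  vc=[6, 10]
13: 0x67 (blk 6, set 2) → VC-HIT  vc=[22, 10]

VC = [22, 10]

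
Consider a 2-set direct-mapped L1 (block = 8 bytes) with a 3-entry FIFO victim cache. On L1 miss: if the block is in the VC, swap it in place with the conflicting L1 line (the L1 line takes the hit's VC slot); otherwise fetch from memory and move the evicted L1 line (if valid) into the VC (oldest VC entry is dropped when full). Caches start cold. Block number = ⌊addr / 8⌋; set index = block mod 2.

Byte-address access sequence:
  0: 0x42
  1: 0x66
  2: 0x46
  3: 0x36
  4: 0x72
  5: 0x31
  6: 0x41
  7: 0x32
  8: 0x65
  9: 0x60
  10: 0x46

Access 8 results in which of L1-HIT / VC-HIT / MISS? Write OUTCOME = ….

OUTCOME = VC-HIT

  [0] addr=0x42 blk=8 s=0: MISS | VC []
  [1] addr=0x66 blk=12 s=0: MISS | VC [8]
  [2] addr=0x46 blk=8 s=0: VC-HIT | VC [12]
  [3] addr=0x36 blk=6 s=0: MISS | VC [12, 8]
  [4] addr=0x72 blk=14 s=0: MISS | VC [12, 8, 6]
  [5] addr=0x31 blk=6 s=0: VC-HIT | VC [12, 8, 14]
  [6] addr=0x41 blk=8 s=0: VC-HIT | VC [12, 6, 14]
  [7] addr=0x32 blk=6 s=0: VC-HIT | VC [12, 8, 14]
  [8] addr=0x65 blk=12 s=0: VC-HIT | VC [6, 8, 14]
  [9] addr=0x60 blk=12 s=0: L1-HIT | VC [6, 8, 14]
  [10] addr=0x46 blk=8 s=0: VC-HIT | VC [6, 12, 14]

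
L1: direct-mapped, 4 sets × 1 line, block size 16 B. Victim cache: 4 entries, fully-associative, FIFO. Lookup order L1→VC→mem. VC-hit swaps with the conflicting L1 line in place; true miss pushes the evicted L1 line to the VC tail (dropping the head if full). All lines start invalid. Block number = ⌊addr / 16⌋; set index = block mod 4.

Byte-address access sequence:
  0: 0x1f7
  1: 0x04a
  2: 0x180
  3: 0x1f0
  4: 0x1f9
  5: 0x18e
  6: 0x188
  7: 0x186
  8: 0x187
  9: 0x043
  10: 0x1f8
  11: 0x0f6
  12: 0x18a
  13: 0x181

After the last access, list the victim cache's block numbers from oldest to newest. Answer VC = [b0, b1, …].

VC = [4, 31]

  [0] addr=0x1f7 blk=31 s=3: MISS | VC []
  [1] addr=0x4a blk=4 s=0: MISS | VC []
  [2] addr=0x180 blk=24 s=0: MISS | VC [4]
  [3] addr=0x1f0 blk=31 s=3: L1-HIT | VC [4]
  [4] addr=0x1f9 blk=31 s=3: L1-HIT | VC [4]
  [5] addr=0x18e blk=24 s=0: L1-HIT | VC [4]
  [6] addr=0x188 blk=24 s=0: L1-HIT | VC [4]
  [7] addr=0x186 blk=24 s=0: L1-HIT | VC [4]
  [8] addr=0x187 blk=24 s=0: L1-HIT | VC [4]
  [9] addr=0x43 blk=4 s=0: VC-HIT | VC [24]
  [10] addr=0x1f8 blk=31 s=3: L1-HIT | VC [24]
  [11] addr=0xf6 blk=15 s=3: MISS | VC [24, 31]
  [12] addr=0x18a blk=24 s=0: VC-HIT | VC [4, 31]
  [13] addr=0x181 blk=24 s=0: L1-HIT | VC [4, 31]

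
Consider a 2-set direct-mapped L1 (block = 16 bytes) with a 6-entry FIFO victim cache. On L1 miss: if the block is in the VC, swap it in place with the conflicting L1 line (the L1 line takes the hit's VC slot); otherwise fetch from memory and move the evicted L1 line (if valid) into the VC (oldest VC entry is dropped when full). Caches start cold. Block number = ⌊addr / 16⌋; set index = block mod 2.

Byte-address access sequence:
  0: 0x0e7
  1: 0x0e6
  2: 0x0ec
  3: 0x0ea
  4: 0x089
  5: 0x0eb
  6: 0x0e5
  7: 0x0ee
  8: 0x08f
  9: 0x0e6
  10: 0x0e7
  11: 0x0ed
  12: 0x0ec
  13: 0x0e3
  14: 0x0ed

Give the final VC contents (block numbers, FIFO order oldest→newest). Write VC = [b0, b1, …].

0: 0xe7 (blk 14, set 0) → MISS  vc=[]
1: 0xe6 (blk 14, set 0) → L1-HIT  vc=[]
2: 0xec (blk 14, set 0) → L1-HIT  vc=[]
3: 0xea (blk 14, set 0) → L1-HIT  vc=[]
4: 0x89 (blk 8, set 0) → MISS  vc=[14]
5: 0xeb (blk 14, set 0) → VC-HIT  vc=[8]
6: 0xe5 (blk 14, set 0) → L1-HIT  vc=[8]
7: 0xee (blk 14, set 0) → L1-HIT  vc=[8]
8: 0x8f (blk 8, set 0) → VC-HIT  vc=[14]
9: 0xe6 (blk 14, set 0) → VC-HIT  vc=[8]
10: 0xe7 (blk 14, set 0) → L1-HIT  vc=[8]
11: 0xed (blk 14, set 0) → L1-HIT  vc=[8]
12: 0xec (blk 14, set 0) → L1-HIT  vc=[8]
13: 0xe3 (blk 14, set 0) → L1-HIT  vc=[8]
14: 0xed (blk 14, set 0) → L1-HIT  vc=[8]

VC = [8]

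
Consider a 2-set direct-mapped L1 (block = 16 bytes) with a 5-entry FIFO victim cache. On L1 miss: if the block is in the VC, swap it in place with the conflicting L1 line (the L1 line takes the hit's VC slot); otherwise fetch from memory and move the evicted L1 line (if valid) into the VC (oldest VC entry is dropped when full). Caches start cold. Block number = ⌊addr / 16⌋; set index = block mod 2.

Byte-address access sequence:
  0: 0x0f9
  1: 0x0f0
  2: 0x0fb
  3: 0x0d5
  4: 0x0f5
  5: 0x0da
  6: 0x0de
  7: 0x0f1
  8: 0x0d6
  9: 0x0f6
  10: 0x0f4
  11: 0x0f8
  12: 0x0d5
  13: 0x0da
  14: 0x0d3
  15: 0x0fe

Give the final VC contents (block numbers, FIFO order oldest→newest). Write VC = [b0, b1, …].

#0 0xf9→b15/s1 MISS; vc=[]
#1 0xf0→b15/s1 L1-HIT; vc=[]
#2 0xfb→b15/s1 L1-HIT; vc=[]
#3 0xd5→b13/s1 MISS; vc=[15]
#4 0xf5→b15/s1 VC-HIT; vc=[13]
#5 0xda→b13/s1 VC-HIT; vc=[15]
#6 0xde→b13/s1 L1-HIT; vc=[15]
#7 0xf1→b15/s1 VC-HIT; vc=[13]
#8 0xd6→b13/s1 VC-HIT; vc=[15]
#9 0xf6→b15/s1 VC-HIT; vc=[13]
#10 0xf4→b15/s1 L1-HIT; vc=[13]
#11 0xf8→b15/s1 L1-HIT; vc=[13]
#12 0xd5→b13/s1 VC-HIT; vc=[15]
#13 0xda→b13/s1 L1-HIT; vc=[15]
#14 0xd3→b13/s1 L1-HIT; vc=[15]
#15 0xfe→b15/s1 VC-HIT; vc=[13]

VC = [13]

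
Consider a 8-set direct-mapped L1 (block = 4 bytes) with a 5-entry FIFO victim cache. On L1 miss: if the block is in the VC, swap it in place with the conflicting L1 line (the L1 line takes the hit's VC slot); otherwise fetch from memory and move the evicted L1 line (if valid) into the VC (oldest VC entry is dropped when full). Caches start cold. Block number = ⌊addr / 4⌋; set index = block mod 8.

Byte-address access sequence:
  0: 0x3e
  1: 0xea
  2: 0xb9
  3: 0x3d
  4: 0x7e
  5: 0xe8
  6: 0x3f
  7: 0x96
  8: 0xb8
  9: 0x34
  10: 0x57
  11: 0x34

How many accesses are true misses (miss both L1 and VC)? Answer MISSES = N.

#0 0x3e→b15/s7 MISS; vc=[]
#1 0xea→b58/s2 MISS; vc=[]
#2 0xb9→b46/s6 MISS; vc=[]
#3 0x3d→b15/s7 L1-HIT; vc=[]
#4 0x7e→b31/s7 MISS; vc=[15]
#5 0xe8→b58/s2 L1-HIT; vc=[15]
#6 0x3f→b15/s7 VC-HIT; vc=[31]
#7 0x96→b37/s5 MISS; vc=[31]
#8 0xb8→b46/s6 L1-HIT; vc=[31]
#9 0x34→b13/s5 MISS; vc=[31,37]
#10 0x57→b21/s5 MISS; vc=[31,37,13]
#11 0x34→b13/s5 VC-HIT; vc=[31,37,21]

MISSES = 7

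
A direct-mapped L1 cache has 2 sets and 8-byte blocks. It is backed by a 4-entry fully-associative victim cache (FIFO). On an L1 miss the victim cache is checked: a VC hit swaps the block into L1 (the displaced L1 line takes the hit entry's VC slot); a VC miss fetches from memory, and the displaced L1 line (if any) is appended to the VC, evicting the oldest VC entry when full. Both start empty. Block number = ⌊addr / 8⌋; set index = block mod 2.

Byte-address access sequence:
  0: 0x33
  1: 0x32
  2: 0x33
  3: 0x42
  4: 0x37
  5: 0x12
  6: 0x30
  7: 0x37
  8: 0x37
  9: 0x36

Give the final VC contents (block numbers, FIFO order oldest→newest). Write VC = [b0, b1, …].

#0 0x33→b6/s0 MISS; vc=[]
#1 0x32→b6/s0 L1-HIT; vc=[]
#2 0x33→b6/s0 L1-HIT; vc=[]
#3 0x42→b8/s0 MISS; vc=[6]
#4 0x37→b6/s0 VC-HIT; vc=[8]
#5 0x12→b2/s0 MISS; vc=[8,6]
#6 0x30→b6/s0 VC-HIT; vc=[8,2]
#7 0x37→b6/s0 L1-HIT; vc=[8,2]
#8 0x37→b6/s0 L1-HIT; vc=[8,2]
#9 0x36→b6/s0 L1-HIT; vc=[8,2]

VC = [8, 2]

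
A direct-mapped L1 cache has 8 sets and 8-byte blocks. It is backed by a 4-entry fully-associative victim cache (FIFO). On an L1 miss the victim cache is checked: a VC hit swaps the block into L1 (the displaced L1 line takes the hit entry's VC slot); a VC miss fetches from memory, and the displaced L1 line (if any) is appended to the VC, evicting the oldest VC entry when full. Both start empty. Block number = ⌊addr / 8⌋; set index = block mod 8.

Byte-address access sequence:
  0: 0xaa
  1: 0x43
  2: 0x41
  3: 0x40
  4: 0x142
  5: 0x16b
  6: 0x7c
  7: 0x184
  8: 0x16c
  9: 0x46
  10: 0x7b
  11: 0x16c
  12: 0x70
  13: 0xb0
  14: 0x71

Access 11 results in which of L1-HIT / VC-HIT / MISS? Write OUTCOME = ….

#0 0xaa→b21/s5 MISS; vc=[]
#1 0x43→b8/s0 MISS; vc=[]
#2 0x41→b8/s0 L1-HIT; vc=[]
#3 0x40→b8/s0 L1-HIT; vc=[]
#4 0x142→b40/s0 MISS; vc=[8]
#5 0x16b→b45/s5 MISS; vc=[8,21]
#6 0x7c→b15/s7 MISS; vc=[8,21]
#7 0x184→b48/s0 MISS; vc=[8,21,40]
#8 0x16c→b45/s5 L1-HIT; vc=[8,21,40]
#9 0x46→b8/s0 VC-HIT; vc=[48,21,40]
#10 0x7b→b15/s7 L1-HIT; vc=[48,21,40]
#11 0x16c→b45/s5 L1-HIT; vc=[48,21,40]
#12 0x70→b14/s6 MISS; vc=[48,21,40]
#13 0xb0→b22/s6 MISS; vc=[48,21,40,14]
#14 0x71→b14/s6 VC-HIT; vc=[48,21,40,22]

OUTCOME = L1-HIT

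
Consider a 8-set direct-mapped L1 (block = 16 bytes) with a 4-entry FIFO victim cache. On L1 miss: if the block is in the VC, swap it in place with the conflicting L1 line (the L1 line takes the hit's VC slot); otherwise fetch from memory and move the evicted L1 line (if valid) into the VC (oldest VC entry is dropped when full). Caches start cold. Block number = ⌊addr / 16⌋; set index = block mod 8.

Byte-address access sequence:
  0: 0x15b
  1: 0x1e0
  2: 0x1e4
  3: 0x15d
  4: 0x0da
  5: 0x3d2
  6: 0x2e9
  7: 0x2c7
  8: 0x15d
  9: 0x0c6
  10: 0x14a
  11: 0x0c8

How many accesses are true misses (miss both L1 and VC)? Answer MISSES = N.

MISSES = 8

  [0] addr=0x15b blk=21 s=5: MISS | VC []
  [1] addr=0x1e0 blk=30 s=6: MISS | VC []
  [2] addr=0x1e4 blk=30 s=6: L1-HIT | VC []
  [3] addr=0x15d blk=21 s=5: L1-HIT | VC []
  [4] addr=0xda blk=13 s=5: MISS | VC [21]
  [5] addr=0x3d2 blk=61 s=5: MISS | VC [21, 13]
  [6] addr=0x2e9 blk=46 s=6: MISS | VC [21, 13, 30]
  [7] addr=0x2c7 blk=44 s=4: MISS | VC [21, 13, 30]
  [8] addr=0x15d blk=21 s=5: VC-HIT | VC [61, 13, 30]
  [9] addr=0xc6 blk=12 s=4: MISS | VC [61, 13, 30, 44]
  [10] addr=0x14a blk=20 s=4: MISS | VC [13, 30, 44, 12]
  [11] addr=0xc8 blk=12 s=4: VC-HIT | VC [13, 30, 44, 20]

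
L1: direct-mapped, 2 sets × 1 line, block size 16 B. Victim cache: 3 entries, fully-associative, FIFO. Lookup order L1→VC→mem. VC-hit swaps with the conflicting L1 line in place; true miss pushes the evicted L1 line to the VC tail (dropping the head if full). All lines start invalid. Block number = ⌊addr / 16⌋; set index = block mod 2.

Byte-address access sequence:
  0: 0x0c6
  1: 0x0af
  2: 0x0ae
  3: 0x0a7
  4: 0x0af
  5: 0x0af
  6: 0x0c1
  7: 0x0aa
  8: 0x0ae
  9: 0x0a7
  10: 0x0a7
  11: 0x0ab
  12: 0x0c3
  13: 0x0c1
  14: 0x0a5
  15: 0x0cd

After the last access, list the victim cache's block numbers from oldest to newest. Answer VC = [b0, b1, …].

VC = [10]

#0 0xc6→b12/s0 MISS; vc=[]
#1 0xaf→b10/s0 MISS; vc=[12]
#2 0xae→b10/s0 L1-HIT; vc=[12]
#3 0xa7→b10/s0 L1-HIT; vc=[12]
#4 0xaf→b10/s0 L1-HIT; vc=[12]
#5 0xaf→b10/s0 L1-HIT; vc=[12]
#6 0xc1→b12/s0 VC-HIT; vc=[10]
#7 0xaa→b10/s0 VC-HIT; vc=[12]
#8 0xae→b10/s0 L1-HIT; vc=[12]
#9 0xa7→b10/s0 L1-HIT; vc=[12]
#10 0xa7→b10/s0 L1-HIT; vc=[12]
#11 0xab→b10/s0 L1-HIT; vc=[12]
#12 0xc3→b12/s0 VC-HIT; vc=[10]
#13 0xc1→b12/s0 L1-HIT; vc=[10]
#14 0xa5→b10/s0 VC-HIT; vc=[12]
#15 0xcd→b12/s0 VC-HIT; vc=[10]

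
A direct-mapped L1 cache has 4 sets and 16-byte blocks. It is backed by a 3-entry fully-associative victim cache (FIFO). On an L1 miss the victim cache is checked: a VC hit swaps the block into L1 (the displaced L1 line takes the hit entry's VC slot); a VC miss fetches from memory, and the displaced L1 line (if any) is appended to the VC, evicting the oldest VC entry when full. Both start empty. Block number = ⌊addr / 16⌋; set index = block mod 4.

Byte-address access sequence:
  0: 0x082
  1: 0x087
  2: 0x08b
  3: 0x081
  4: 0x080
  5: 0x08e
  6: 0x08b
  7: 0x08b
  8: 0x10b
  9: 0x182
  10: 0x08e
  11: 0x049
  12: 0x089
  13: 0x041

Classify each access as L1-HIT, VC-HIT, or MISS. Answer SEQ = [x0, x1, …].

SEQ = [MISS, L1-HIT, L1-HIT, L1-HIT, L1-HIT, L1-HIT, L1-HIT, L1-HIT, MISS, MISS, VC-HIT, MISS, VC-HIT, VC-HIT]

  [0] addr=0x82 blk=8 s=0: MISS | VC []
  [1] addr=0x87 blk=8 s=0: L1-HIT | VC []
  [2] addr=0x8b blk=8 s=0: L1-HIT | VC []
  [3] addr=0x81 blk=8 s=0: L1-HIT | VC []
  [4] addr=0x80 blk=8 s=0: L1-HIT | VC []
  [5] addr=0x8e blk=8 s=0: L1-HIT | VC []
  [6] addr=0x8b blk=8 s=0: L1-HIT | VC []
  [7] addr=0x8b blk=8 s=0: L1-HIT | VC []
  [8] addr=0x10b blk=16 s=0: MISS | VC [8]
  [9] addr=0x182 blk=24 s=0: MISS | VC [8, 16]
  [10] addr=0x8e blk=8 s=0: VC-HIT | VC [24, 16]
  [11] addr=0x49 blk=4 s=0: MISS | VC [24, 16, 8]
  [12] addr=0x89 blk=8 s=0: VC-HIT | VC [24, 16, 4]
  [13] addr=0x41 blk=4 s=0: VC-HIT | VC [24, 16, 8]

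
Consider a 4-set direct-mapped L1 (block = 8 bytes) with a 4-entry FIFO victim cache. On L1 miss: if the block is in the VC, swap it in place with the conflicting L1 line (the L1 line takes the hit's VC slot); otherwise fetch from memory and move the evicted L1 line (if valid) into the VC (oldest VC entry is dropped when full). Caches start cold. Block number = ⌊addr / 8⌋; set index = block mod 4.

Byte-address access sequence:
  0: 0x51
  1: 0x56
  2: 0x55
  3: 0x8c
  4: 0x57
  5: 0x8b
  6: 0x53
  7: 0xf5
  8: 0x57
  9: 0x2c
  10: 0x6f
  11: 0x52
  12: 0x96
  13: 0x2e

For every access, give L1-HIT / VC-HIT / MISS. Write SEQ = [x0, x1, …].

SEQ = [MISS, L1-HIT, L1-HIT, MISS, L1-HIT, L1-HIT, L1-HIT, MISS, VC-HIT, MISS, MISS, L1-HIT, MISS, VC-HIT]

0: 0x51 (blk 10, set 2) → MISS  vc=[]
1: 0x56 (blk 10, set 2) → L1-HIT  vc=[]
2: 0x55 (blk 10, set 2) → L1-HIT  vc=[]
3: 0x8c (blk 17, set 1) → MISS  vc=[]
4: 0x57 (blk 10, set 2) → L1-HIT  vc=[]
5: 0x8b (blk 17, set 1) → L1-HIT  vc=[]
6: 0x53 (blk 10, set 2) → L1-HIT  vc=[]
7: 0xf5 (blk 30, set 2) → MISS  vc=[10]
8: 0x57 (blk 10, set 2) → VC-HIT  vc=[30]
9: 0x2c (blk 5, set 1) → MISS  vc=[30, 17]
10: 0x6f (blk 13, set 1) → MISS  vc=[30, 17, 5]
11: 0x52 (blk 10, set 2) → L1-HIT  vc=[30, 17, 5]
12: 0x96 (blk 18, set 2) → MISS  vc=[30, 17, 5, 10]
13: 0x2e (blk 5, set 1) → VC-HIT  vc=[30, 17, 13, 10]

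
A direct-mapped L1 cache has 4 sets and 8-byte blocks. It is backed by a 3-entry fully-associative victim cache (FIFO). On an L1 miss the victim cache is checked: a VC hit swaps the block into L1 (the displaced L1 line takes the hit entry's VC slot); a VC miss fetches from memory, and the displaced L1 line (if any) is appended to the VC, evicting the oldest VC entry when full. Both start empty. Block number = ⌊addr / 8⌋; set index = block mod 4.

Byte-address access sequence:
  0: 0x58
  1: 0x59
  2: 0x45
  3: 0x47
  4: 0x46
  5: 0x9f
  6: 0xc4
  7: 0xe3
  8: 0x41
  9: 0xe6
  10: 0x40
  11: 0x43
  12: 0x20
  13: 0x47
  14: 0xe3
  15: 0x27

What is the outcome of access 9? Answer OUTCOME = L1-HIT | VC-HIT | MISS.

  [0] addr=0x58 blk=11 s=3: MISS | VC []
  [1] addr=0x59 blk=11 s=3: L1-HIT | VC []
  [2] addr=0x45 blk=8 s=0: MISS | VC []
  [3] addr=0x47 blk=8 s=0: L1-HIT | VC []
  [4] addr=0x46 blk=8 s=0: L1-HIT | VC []
  [5] addr=0x9f blk=19 s=3: MISS | VC [11]
  [6] addr=0xc4 blk=24 s=0: MISS | VC [11, 8]
  [7] addr=0xe3 blk=28 s=0: MISS | VC [11, 8, 24]
  [8] addr=0x41 blk=8 s=0: VC-HIT | VC [11, 28, 24]
  [9] addr=0xe6 blk=28 s=0: VC-HIT | VC [11, 8, 24]
  [10] addr=0x40 blk=8 s=0: VC-HIT | VC [11, 28, 24]
  [11] addr=0x43 blk=8 s=0: L1-HIT | VC [11, 28, 24]
  [12] addr=0x20 blk=4 s=0: MISS | VC [28, 24, 8]
  [13] addr=0x47 blk=8 s=0: VC-HIT | VC [28, 24, 4]
  [14] addr=0xe3 blk=28 s=0: VC-HIT | VC [8, 24, 4]
  [15] addr=0x27 blk=4 s=0: VC-HIT | VC [8, 24, 28]

OUTCOME = VC-HIT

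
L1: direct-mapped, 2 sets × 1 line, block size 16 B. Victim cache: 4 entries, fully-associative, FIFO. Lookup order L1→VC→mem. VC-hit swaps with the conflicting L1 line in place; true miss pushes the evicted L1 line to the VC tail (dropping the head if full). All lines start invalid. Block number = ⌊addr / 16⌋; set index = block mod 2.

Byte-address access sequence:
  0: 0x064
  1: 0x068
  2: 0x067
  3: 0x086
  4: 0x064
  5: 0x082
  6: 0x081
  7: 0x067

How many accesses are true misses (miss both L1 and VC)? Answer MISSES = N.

#0 0x64→b6/s0 MISS; vc=[]
#1 0x68→b6/s0 L1-HIT; vc=[]
#2 0x67→b6/s0 L1-HIT; vc=[]
#3 0x86→b8/s0 MISS; vc=[6]
#4 0x64→b6/s0 VC-HIT; vc=[8]
#5 0x82→b8/s0 VC-HIT; vc=[6]
#6 0x81→b8/s0 L1-HIT; vc=[6]
#7 0x67→b6/s0 VC-HIT; vc=[8]

MISSES = 2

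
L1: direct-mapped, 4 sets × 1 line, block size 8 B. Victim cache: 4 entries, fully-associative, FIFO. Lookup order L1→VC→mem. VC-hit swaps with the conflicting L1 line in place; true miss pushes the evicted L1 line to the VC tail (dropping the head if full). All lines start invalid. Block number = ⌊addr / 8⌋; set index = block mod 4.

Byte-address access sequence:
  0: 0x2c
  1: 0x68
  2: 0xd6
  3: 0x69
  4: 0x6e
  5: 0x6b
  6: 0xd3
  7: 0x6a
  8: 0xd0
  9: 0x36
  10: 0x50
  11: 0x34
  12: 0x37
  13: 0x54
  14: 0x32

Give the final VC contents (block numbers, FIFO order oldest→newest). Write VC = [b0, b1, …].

  [0] addr=0x2c blk=5 s=1: MISS | VC []
  [1] addr=0x68 blk=13 s=1: MISS | VC [5]
  [2] addr=0xd6 blk=26 s=2: MISS | VC [5]
  [3] addr=0x69 blk=13 s=1: L1-HIT | VC [5]
  [4] addr=0x6e blk=13 s=1: L1-HIT | VC [5]
  [5] addr=0x6b blk=13 s=1: L1-HIT | VC [5]
  [6] addr=0xd3 blk=26 s=2: L1-HIT | VC [5]
  [7] addr=0x6a blk=13 s=1: L1-HIT | VC [5]
  [8] addr=0xd0 blk=26 s=2: L1-HIT | VC [5]
  [9] addr=0x36 blk=6 s=2: MISS | VC [5, 26]
  [10] addr=0x50 blk=10 s=2: MISS | VC [5, 26, 6]
  [11] addr=0x34 blk=6 s=2: VC-HIT | VC [5, 26, 10]
  [12] addr=0x37 blk=6 s=2: L1-HIT | VC [5, 26, 10]
  [13] addr=0x54 blk=10 s=2: VC-HIT | VC [5, 26, 6]
  [14] addr=0x32 blk=6 s=2: VC-HIT | VC [5, 26, 10]

VC = [5, 26, 10]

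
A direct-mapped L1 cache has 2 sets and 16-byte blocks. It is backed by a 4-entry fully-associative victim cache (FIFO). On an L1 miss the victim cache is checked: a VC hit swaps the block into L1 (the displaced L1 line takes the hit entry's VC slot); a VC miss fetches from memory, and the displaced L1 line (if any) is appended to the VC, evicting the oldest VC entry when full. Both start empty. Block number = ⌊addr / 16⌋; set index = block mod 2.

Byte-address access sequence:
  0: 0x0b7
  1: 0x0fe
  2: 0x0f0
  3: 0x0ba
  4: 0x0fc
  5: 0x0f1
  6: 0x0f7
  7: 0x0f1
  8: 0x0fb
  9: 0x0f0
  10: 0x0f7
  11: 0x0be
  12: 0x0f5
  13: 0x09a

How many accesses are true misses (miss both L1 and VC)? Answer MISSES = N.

0: 0xb7 (blk 11, set 1) → MISS  vc=[]
1: 0xfe (blk 15, set 1) → MISS  vc=[11]
2: 0xf0 (blk 15, set 1) → L1-HIT  vc=[11]
3: 0xba (blk 11, set 1) → VC-HIT  vc=[15]
4: 0xfc (blk 15, set 1) → VC-HIT  vc=[11]
5: 0xf1 (blk 15, set 1) → L1-HIT  vc=[11]
6: 0xf7 (blk 15, set 1) → L1-HIT  vc=[11]
7: 0xf1 (blk 15, set 1) → L1-HIT  vc=[11]
8: 0xfb (blk 15, set 1) → L1-HIT  vc=[11]
9: 0xf0 (blk 15, set 1) → L1-HIT  vc=[11]
10: 0xf7 (blk 15, set 1) → L1-HIT  vc=[11]
11: 0xbe (blk 11, set 1) → VC-HIT  vc=[15]
12: 0xf5 (blk 15, set 1) → VC-HIT  vc=[11]
13: 0x9a (blk 9, set 1) → MISS  vc=[11, 15]

MISSES = 3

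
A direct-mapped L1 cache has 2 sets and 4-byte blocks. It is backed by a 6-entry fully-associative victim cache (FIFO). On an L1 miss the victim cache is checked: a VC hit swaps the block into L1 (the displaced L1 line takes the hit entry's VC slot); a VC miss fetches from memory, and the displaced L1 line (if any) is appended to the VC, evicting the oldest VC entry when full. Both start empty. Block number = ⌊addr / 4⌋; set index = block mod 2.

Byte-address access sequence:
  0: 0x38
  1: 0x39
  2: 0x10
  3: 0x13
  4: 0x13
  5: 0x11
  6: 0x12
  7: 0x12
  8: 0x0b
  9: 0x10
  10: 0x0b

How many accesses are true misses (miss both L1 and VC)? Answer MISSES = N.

MISSES = 3

0: 0x38 (blk 14, set 0) → MISS  vc=[]
1: 0x39 (blk 14, set 0) → L1-HIT  vc=[]
2: 0x10 (blk 4, set 0) → MISS  vc=[14]
3: 0x13 (blk 4, set 0) → L1-HIT  vc=[14]
4: 0x13 (blk 4, set 0) → L1-HIT  vc=[14]
5: 0x11 (blk 4, set 0) → L1-HIT  vc=[14]
6: 0x12 (blk 4, set 0) → L1-HIT  vc=[14]
7: 0x12 (blk 4, set 0) → L1-HIT  vc=[14]
8: 0xb (blk 2, set 0) → MISS  vc=[14, 4]
9: 0x10 (blk 4, set 0) → VC-HIT  vc=[14, 2]
10: 0xb (blk 2, set 0) → VC-HIT  vc=[14, 4]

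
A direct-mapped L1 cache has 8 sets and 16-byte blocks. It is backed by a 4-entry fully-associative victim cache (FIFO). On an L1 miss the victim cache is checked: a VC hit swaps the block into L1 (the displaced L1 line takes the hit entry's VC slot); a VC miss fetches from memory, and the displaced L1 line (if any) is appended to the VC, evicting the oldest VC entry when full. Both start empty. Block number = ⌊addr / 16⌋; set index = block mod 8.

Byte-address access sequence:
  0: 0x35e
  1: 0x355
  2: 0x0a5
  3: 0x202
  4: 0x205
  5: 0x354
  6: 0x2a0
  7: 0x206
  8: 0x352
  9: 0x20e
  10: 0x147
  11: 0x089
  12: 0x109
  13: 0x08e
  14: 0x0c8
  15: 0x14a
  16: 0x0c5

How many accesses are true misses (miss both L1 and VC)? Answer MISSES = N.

  [0] addr=0x35e blk=53 s=5: MISS | VC []
  [1] addr=0x355 blk=53 s=5: L1-HIT | VC []
  [2] addr=0xa5 blk=10 s=2: MISS | VC []
  [3] addr=0x202 blk=32 s=0: MISS | VC []
  [4] addr=0x205 blk=32 s=0: L1-HIT | VC []
  [5] addr=0x354 blk=53 s=5: L1-HIT | VC []
  [6] addr=0x2a0 blk=42 s=2: MISS | VC [10]
  [7] addr=0x206 blk=32 s=0: L1-HIT | VC [10]
  [8] addr=0x352 blk=53 s=5: L1-HIT | VC [10]
  [9] addr=0x20e blk=32 s=0: L1-HIT | VC [10]
  [10] addr=0x147 blk=20 s=4: MISS | VC [10]
  [11] addr=0x89 blk=8 s=0: MISS | VC [10, 32]
  [12] addr=0x109 blk=16 s=0: MISS | VC [10, 32, 8]
  [13] addr=0x8e blk=8 s=0: VC-HIT | VC [10, 32, 16]
  [14] addr=0xc8 blk=12 s=4: MISS | VC [10, 32, 16, 20]
  [15] addr=0x14a blk=20 s=4: VC-HIT | VC [10, 32, 16, 12]
  [16] addr=0xc5 blk=12 s=4: VC-HIT | VC [10, 32, 16, 20]

MISSES = 8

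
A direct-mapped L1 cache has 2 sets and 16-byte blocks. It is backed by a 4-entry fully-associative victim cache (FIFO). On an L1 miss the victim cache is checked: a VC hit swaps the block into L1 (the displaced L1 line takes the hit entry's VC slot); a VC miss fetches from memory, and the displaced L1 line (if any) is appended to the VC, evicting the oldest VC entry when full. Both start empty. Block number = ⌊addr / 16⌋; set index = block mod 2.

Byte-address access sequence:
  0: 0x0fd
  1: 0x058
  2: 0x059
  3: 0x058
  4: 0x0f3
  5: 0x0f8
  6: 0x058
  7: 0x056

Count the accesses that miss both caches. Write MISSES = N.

  [0] addr=0xfd blk=15 s=1: MISS | VC []
  [1] addr=0x58 blk=5 s=1: MISS | VC [15]
  [2] addr=0x59 blk=5 s=1: L1-HIT | VC [15]
  [3] addr=0x58 blk=5 s=1: L1-HIT | VC [15]
  [4] addr=0xf3 blk=15 s=1: VC-HIT | VC [5]
  [5] addr=0xf8 blk=15 s=1: L1-HIT | VC [5]
  [6] addr=0x58 blk=5 s=1: VC-HIT | VC [15]
  [7] addr=0x56 blk=5 s=1: L1-HIT | VC [15]

MISSES = 2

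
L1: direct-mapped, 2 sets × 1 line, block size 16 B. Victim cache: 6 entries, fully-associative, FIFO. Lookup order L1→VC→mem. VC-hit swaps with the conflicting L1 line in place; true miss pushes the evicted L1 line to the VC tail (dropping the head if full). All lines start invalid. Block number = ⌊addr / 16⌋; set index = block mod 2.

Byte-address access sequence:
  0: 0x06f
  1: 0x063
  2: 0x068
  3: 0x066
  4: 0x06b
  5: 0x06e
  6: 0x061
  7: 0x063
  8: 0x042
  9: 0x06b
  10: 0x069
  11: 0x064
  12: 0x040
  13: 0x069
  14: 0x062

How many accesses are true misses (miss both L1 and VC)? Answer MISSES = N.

  [0] addr=0x6f blk=6 s=0: MISS | VC []
  [1] addr=0x63 blk=6 s=0: L1-HIT | VC []
  [2] addr=0x68 blk=6 s=0: L1-HIT | VC []
  [3] addr=0x66 blk=6 s=0: L1-HIT | VC []
  [4] addr=0x6b blk=6 s=0: L1-HIT | VC []
  [5] addr=0x6e blk=6 s=0: L1-HIT | VC []
  [6] addr=0x61 blk=6 s=0: L1-HIT | VC []
  [7] addr=0x63 blk=6 s=0: L1-HIT | VC []
  [8] addr=0x42 blk=4 s=0: MISS | VC [6]
  [9] addr=0x6b blk=6 s=0: VC-HIT | VC [4]
  [10] addr=0x69 blk=6 s=0: L1-HIT | VC [4]
  [11] addr=0x64 blk=6 s=0: L1-HIT | VC [4]
  [12] addr=0x40 blk=4 s=0: VC-HIT | VC [6]
  [13] addr=0x69 blk=6 s=0: VC-HIT | VC [4]
  [14] addr=0x62 blk=6 s=0: L1-HIT | VC [4]

MISSES = 2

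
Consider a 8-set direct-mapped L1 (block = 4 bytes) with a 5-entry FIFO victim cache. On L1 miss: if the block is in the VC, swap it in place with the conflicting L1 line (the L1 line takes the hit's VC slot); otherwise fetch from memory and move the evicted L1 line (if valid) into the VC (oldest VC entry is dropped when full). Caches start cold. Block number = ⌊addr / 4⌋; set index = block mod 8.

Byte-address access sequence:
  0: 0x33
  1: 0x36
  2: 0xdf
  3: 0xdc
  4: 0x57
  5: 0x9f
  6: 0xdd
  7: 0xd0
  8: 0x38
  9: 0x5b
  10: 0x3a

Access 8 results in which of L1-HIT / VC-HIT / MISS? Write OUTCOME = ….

  [0] addr=0x33 blk=12 s=4: MISS | VC []
  [1] addr=0x36 blk=13 s=5: MISS | VC []
  [2] addr=0xdf blk=55 s=7: MISS | VC []
  [3] addr=0xdc blk=55 s=7: L1-HIT | VC []
  [4] addr=0x57 blk=21 s=5: MISS | VC [13]
  [5] addr=0x9f blk=39 s=7: MISS | VC [13, 55]
  [6] addr=0xdd blk=55 s=7: VC-HIT | VC [13, 39]
  [7] addr=0xd0 blk=52 s=4: MISS | VC [13, 39, 12]
  [8] addr=0x38 blk=14 s=6: MISS | VC [13, 39, 12]
  [9] addr=0x5b blk=22 s=6: MISS | VC [13, 39, 12, 14]
  [10] addr=0x3a blk=14 s=6: VC-HIT | VC [13, 39, 12, 22]

OUTCOME = MISS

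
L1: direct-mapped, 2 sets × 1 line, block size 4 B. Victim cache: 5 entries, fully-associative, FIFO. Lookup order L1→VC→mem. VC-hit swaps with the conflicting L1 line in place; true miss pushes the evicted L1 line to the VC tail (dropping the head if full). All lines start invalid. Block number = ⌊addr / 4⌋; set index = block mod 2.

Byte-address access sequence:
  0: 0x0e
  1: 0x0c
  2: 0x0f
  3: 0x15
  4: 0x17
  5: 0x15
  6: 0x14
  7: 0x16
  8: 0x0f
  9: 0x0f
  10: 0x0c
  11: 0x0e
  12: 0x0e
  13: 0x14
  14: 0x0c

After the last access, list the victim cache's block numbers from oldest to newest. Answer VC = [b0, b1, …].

#0 0xe→b3/s1 MISS; vc=[]
#1 0xc→b3/s1 L1-HIT; vc=[]
#2 0xf→b3/s1 L1-HIT; vc=[]
#3 0x15→b5/s1 MISS; vc=[3]
#4 0x17→b5/s1 L1-HIT; vc=[3]
#5 0x15→b5/s1 L1-HIT; vc=[3]
#6 0x14→b5/s1 L1-HIT; vc=[3]
#7 0x16→b5/s1 L1-HIT; vc=[3]
#8 0xf→b3/s1 VC-HIT; vc=[5]
#9 0xf→b3/s1 L1-HIT; vc=[5]
#10 0xc→b3/s1 L1-HIT; vc=[5]
#11 0xe→b3/s1 L1-HIT; vc=[5]
#12 0xe→b3/s1 L1-HIT; vc=[5]
#13 0x14→b5/s1 VC-HIT; vc=[3]
#14 0xc→b3/s1 VC-HIT; vc=[5]

VC = [5]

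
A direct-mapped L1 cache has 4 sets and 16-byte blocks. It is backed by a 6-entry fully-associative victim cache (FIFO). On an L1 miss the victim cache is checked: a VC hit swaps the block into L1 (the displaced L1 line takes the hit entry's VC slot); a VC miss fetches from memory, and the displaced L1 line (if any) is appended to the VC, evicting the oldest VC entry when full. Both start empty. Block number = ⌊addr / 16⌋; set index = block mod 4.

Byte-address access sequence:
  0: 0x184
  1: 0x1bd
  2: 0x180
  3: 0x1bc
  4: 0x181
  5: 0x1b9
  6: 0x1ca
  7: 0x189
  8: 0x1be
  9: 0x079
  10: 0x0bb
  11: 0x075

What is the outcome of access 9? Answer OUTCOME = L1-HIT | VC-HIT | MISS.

OUTCOME = MISS

  [0] addr=0x184 blk=24 s=0: MISS | VC []
  [1] addr=0x1bd blk=27 s=3: MISS | VC []
  [2] addr=0x180 blk=24 s=0: L1-HIT | VC []
  [3] addr=0x1bc blk=27 s=3: L1-HIT | VC []
  [4] addr=0x181 blk=24 s=0: L1-HIT | VC []
  [5] addr=0x1b9 blk=27 s=3: L1-HIT | VC []
  [6] addr=0x1ca blk=28 s=0: MISS | VC [24]
  [7] addr=0x189 blk=24 s=0: VC-HIT | VC [28]
  [8] addr=0x1be blk=27 s=3: L1-HIT | VC [28]
  [9] addr=0x79 blk=7 s=3: MISS | VC [28, 27]
  [10] addr=0xbb blk=11 s=3: MISS | VC [28, 27, 7]
  [11] addr=0x75 blk=7 s=3: VC-HIT | VC [28, 27, 11]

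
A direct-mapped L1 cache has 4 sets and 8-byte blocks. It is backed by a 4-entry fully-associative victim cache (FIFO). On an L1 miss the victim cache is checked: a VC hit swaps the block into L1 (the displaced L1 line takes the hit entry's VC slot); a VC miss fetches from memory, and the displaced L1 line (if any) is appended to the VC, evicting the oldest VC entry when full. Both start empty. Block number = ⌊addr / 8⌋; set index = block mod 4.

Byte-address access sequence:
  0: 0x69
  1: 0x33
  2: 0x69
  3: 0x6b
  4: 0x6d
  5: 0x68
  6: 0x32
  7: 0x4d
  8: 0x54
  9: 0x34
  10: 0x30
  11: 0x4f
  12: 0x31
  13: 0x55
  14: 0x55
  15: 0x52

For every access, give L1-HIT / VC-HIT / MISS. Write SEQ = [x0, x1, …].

SEQ = [MISS, MISS, L1-HIT, L1-HIT, L1-HIT, L1-HIT, L1-HIT, MISS, MISS, VC-HIT, L1-HIT, L1-HIT, L1-HIT, VC-HIT, L1-HIT, L1-HIT]

  [0] addr=0x69 blk=13 s=1: MISS | VC []
  [1] addr=0x33 blk=6 s=2: MISS | VC []
  [2] addr=0x69 blk=13 s=1: L1-HIT | VC []
  [3] addr=0x6b blk=13 s=1: L1-HIT | VC []
  [4] addr=0x6d blk=13 s=1: L1-HIT | VC []
  [5] addr=0x68 blk=13 s=1: L1-HIT | VC []
  [6] addr=0x32 blk=6 s=2: L1-HIT | VC []
  [7] addr=0x4d blk=9 s=1: MISS | VC [13]
  [8] addr=0x54 blk=10 s=2: MISS | VC [13, 6]
  [9] addr=0x34 blk=6 s=2: VC-HIT | VC [13, 10]
  [10] addr=0x30 blk=6 s=2: L1-HIT | VC [13, 10]
  [11] addr=0x4f blk=9 s=1: L1-HIT | VC [13, 10]
  [12] addr=0x31 blk=6 s=2: L1-HIT | VC [13, 10]
  [13] addr=0x55 blk=10 s=2: VC-HIT | VC [13, 6]
  [14] addr=0x55 blk=10 s=2: L1-HIT | VC [13, 6]
  [15] addr=0x52 blk=10 s=2: L1-HIT | VC [13, 6]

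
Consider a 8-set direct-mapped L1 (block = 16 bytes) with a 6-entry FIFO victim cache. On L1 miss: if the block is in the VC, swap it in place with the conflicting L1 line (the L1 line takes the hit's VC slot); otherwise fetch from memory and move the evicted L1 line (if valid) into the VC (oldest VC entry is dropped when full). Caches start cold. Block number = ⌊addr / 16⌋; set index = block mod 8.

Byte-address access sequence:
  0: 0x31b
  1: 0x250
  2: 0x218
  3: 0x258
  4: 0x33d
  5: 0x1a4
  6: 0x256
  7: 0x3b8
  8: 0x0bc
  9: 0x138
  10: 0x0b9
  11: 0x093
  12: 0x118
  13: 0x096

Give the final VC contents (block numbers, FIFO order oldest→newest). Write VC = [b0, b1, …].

0: 0x31b (blk 49, set 1) → MISS  vc=[]
1: 0x250 (blk 37, set 5) → MISS  vc=[]
2: 0x218 (blk 33, set 1) → MISS  vc=[49]
3: 0x258 (blk 37, set 5) → L1-HIT  vc=[49]
4: 0x33d (blk 51, set 3) → MISS  vc=[49]
5: 0x1a4 (blk 26, set 2) → MISS  vc=[49]
6: 0x256 (blk 37, set 5) → L1-HIT  vc=[49]
7: 0x3b8 (blk 59, set 3) → MISS  vc=[49, 51]
8: 0xbc (blk 11, set 3) → MISS  vc=[49, 51, 59]
9: 0x138 (blk 19, set 3) → MISS  vc=[49, 51, 59, 11]
10: 0xb9 (blk 11, set 3) → VC-HIT  vc=[49, 51, 59, 19]
11: 0x93 (blk 9, set 1) → MISS  vc=[49, 51, 59, 19, 33]
12: 0x118 (blk 17, set 1) → MISS  vc=[49, 51, 59, 19, 33, 9]
13: 0x96 (blk 9, set 1) → VC-HIT  vc=[49, 51, 59, 19, 33, 17]

VC = [49, 51, 59, 19, 33, 17]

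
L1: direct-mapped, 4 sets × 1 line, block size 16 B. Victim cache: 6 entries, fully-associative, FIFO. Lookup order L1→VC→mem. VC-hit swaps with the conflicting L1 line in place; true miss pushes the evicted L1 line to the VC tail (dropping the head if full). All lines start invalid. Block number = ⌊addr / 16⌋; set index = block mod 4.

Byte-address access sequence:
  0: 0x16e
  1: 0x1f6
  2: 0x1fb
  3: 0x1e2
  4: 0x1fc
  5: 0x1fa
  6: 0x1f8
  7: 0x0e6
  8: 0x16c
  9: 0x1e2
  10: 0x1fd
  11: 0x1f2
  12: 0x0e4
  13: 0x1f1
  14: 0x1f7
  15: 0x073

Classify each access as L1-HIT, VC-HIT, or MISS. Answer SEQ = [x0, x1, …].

SEQ = [MISS, MISS, L1-HIT, MISS, L1-HIT, L1-HIT, L1-HIT, MISS, VC-HIT, VC-HIT, L1-HIT, L1-HIT, VC-HIT, L1-HIT, L1-HIT, MISS]

0: 0x16e (blk 22, set 2) → MISS  vc=[]
1: 0x1f6 (blk 31, set 3) → MISS  vc=[]
2: 0x1fb (blk 31, set 3) → L1-HIT  vc=[]
3: 0x1e2 (blk 30, set 2) → MISS  vc=[22]
4: 0x1fc (blk 31, set 3) → L1-HIT  vc=[22]
5: 0x1fa (blk 31, set 3) → L1-HIT  vc=[22]
6: 0x1f8 (blk 31, set 3) → L1-HIT  vc=[22]
7: 0xe6 (blk 14, set 2) → MISS  vc=[22, 30]
8: 0x16c (blk 22, set 2) → VC-HIT  vc=[14, 30]
9: 0x1e2 (blk 30, set 2) → VC-HIT  vc=[14, 22]
10: 0x1fd (blk 31, set 3) → L1-HIT  vc=[14, 22]
11: 0x1f2 (blk 31, set 3) → L1-HIT  vc=[14, 22]
12: 0xe4 (blk 14, set 2) → VC-HIT  vc=[30, 22]
13: 0x1f1 (blk 31, set 3) → L1-HIT  vc=[30, 22]
14: 0x1f7 (blk 31, set 3) → L1-HIT  vc=[30, 22]
15: 0x73 (blk 7, set 3) → MISS  vc=[30, 22, 31]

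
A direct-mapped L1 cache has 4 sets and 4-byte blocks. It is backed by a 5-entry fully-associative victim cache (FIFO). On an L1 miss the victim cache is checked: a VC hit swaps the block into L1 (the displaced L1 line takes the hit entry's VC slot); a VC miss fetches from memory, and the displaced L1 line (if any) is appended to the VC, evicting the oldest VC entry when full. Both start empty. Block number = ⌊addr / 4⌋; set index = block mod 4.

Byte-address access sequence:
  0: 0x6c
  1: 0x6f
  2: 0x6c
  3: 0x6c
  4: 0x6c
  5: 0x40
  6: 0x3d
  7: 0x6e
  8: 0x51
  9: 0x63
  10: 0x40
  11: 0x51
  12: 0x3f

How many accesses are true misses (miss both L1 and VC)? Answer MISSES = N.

  [0] addr=0x6c blk=27 s=3: MISS | VC []
  [1] addr=0x6f blk=27 s=3: L1-HIT | VC []
  [2] addr=0x6c blk=27 s=3: L1-HIT | VC []
  [3] addr=0x6c blk=27 s=3: L1-HIT | VC []
  [4] addr=0x6c blk=27 s=3: L1-HIT | VC []
  [5] addr=0x40 blk=16 s=0: MISS | VC []
  [6] addr=0x3d blk=15 s=3: MISS | VC [27]
  [7] addr=0x6e blk=27 s=3: VC-HIT | VC [15]
  [8] addr=0x51 blk=20 s=0: MISS | VC [15, 16]
  [9] addr=0x63 blk=24 s=0: MISS | VC [15, 16, 20]
  [10] addr=0x40 blk=16 s=0: VC-HIT | VC [15, 24, 20]
  [11] addr=0x51 blk=20 s=0: VC-HIT | VC [15, 24, 16]
  [12] addr=0x3f blk=15 s=3: VC-HIT | VC [27, 24, 16]

MISSES = 5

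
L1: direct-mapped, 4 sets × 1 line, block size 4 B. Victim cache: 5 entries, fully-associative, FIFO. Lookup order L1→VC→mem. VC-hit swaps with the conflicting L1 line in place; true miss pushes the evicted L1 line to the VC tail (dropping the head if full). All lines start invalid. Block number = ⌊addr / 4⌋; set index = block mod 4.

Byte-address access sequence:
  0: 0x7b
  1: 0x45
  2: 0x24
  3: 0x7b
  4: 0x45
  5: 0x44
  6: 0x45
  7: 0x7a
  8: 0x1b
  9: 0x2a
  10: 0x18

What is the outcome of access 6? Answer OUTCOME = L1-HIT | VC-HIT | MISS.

OUTCOME = L1-HIT

#0 0x7b→b30/s2 MISS; vc=[]
#1 0x45→b17/s1 MISS; vc=[]
#2 0x24→b9/s1 MISS; vc=[17]
#3 0x7b→b30/s2 L1-HIT; vc=[17]
#4 0x45→b17/s1 VC-HIT; vc=[9]
#5 0x44→b17/s1 L1-HIT; vc=[9]
#6 0x45→b17/s1 L1-HIT; vc=[9]
#7 0x7a→b30/s2 L1-HIT; vc=[9]
#8 0x1b→b6/s2 MISS; vc=[9,30]
#9 0x2a→b10/s2 MISS; vc=[9,30,6]
#10 0x18→b6/s2 VC-HIT; vc=[9,30,10]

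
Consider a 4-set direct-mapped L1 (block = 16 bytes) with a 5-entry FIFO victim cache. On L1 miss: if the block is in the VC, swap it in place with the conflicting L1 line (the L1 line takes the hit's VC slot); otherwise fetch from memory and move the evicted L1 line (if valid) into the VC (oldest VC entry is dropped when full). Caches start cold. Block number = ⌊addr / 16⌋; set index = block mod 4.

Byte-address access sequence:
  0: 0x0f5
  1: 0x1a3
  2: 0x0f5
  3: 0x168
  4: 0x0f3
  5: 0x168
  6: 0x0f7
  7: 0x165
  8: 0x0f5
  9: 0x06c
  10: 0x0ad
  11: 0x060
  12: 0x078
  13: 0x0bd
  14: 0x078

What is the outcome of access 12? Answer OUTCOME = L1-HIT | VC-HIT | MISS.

#0 0xf5→b15/s3 MISS; vc=[]
#1 0x1a3→b26/s2 MISS; vc=[]
#2 0xf5→b15/s3 L1-HIT; vc=[]
#3 0x168→b22/s2 MISS; vc=[26]
#4 0xf3→b15/s3 L1-HIT; vc=[26]
#5 0x168→b22/s2 L1-HIT; vc=[26]
#6 0xf7→b15/s3 L1-HIT; vc=[26]
#7 0x165→b22/s2 L1-HIT; vc=[26]
#8 0xf5→b15/s3 L1-HIT; vc=[26]
#9 0x6c→b6/s2 MISS; vc=[26,22]
#10 0xad→b10/s2 MISS; vc=[26,22,6]
#11 0x60→b6/s2 VC-HIT; vc=[26,22,10]
#12 0x78→b7/s3 MISS; vc=[26,22,10,15]
#13 0xbd→b11/s3 MISS; vc=[26,22,10,15,7]
#14 0x78→b7/s3 VC-HIT; vc=[26,22,10,15,11]

OUTCOME = MISS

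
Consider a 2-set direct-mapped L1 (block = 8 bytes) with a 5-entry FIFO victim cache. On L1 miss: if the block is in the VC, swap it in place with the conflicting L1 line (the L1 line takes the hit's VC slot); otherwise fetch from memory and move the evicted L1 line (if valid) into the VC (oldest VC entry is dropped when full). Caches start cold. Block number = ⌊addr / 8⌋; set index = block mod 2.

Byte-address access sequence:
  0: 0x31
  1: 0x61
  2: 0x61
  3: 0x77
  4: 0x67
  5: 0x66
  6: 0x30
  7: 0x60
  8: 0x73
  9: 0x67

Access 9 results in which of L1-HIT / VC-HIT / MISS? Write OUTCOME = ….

#0 0x31→b6/s0 MISS; vc=[]
#1 0x61→b12/s0 MISS; vc=[6]
#2 0x61→b12/s0 L1-HIT; vc=[6]
#3 0x77→b14/s0 MISS; vc=[6,12]
#4 0x67→b12/s0 VC-HIT; vc=[6,14]
#5 0x66→b12/s0 L1-HIT; vc=[6,14]
#6 0x30→b6/s0 VC-HIT; vc=[12,14]
#7 0x60→b12/s0 VC-HIT; vc=[6,14]
#8 0x73→b14/s0 VC-HIT; vc=[6,12]
#9 0x67→b12/s0 VC-HIT; vc=[6,14]

OUTCOME = VC-HIT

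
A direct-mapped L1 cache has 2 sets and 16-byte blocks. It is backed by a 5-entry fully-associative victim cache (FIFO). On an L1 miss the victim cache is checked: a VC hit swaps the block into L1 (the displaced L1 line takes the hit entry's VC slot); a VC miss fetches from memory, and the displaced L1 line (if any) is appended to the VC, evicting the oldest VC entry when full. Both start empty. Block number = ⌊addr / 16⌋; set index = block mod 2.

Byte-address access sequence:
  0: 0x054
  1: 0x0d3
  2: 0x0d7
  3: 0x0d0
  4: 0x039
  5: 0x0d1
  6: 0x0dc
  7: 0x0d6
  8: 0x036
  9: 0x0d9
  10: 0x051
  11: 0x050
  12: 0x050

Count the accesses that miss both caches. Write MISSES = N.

MISSES = 3

#0 0x54→b5/s1 MISS; vc=[]
#1 0xd3→b13/s1 MISS; vc=[5]
#2 0xd7→b13/s1 L1-HIT; vc=[5]
#3 0xd0→b13/s1 L1-HIT; vc=[5]
#4 0x39→b3/s1 MISS; vc=[5,13]
#5 0xd1→b13/s1 VC-HIT; vc=[5,3]
#6 0xdc→b13/s1 L1-HIT; vc=[5,3]
#7 0xd6→b13/s1 L1-HIT; vc=[5,3]
#8 0x36→b3/s1 VC-HIT; vc=[5,13]
#9 0xd9→b13/s1 VC-HIT; vc=[5,3]
#10 0x51→b5/s1 VC-HIT; vc=[13,3]
#11 0x50→b5/s1 L1-HIT; vc=[13,3]
#12 0x50→b5/s1 L1-HIT; vc=[13,3]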